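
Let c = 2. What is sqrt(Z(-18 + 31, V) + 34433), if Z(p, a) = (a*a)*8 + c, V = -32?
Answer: sqrt(42627) ≈ 206.46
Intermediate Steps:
Z(p, a) = 2 + 8*a**2 (Z(p, a) = (a*a)*8 + 2 = a**2*8 + 2 = 8*a**2 + 2 = 2 + 8*a**2)
sqrt(Z(-18 + 31, V) + 34433) = sqrt((2 + 8*(-32)**2) + 34433) = sqrt((2 + 8*1024) + 34433) = sqrt((2 + 8192) + 34433) = sqrt(8194 + 34433) = sqrt(42627)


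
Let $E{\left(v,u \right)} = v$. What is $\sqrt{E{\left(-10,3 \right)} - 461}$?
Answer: $i \sqrt{471} \approx 21.703 i$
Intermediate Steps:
$\sqrt{E{\left(-10,3 \right)} - 461} = \sqrt{-10 - 461} = \sqrt{-471} = i \sqrt{471}$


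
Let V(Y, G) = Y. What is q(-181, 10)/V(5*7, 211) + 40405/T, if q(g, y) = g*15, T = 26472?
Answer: -14091461/185304 ≈ -76.045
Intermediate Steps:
q(g, y) = 15*g
q(-181, 10)/V(5*7, 211) + 40405/T = (15*(-181))/((5*7)) + 40405/26472 = -2715/35 + 40405*(1/26472) = -2715*1/35 + 40405/26472 = -543/7 + 40405/26472 = -14091461/185304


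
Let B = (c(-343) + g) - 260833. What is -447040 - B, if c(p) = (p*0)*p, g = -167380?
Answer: -18827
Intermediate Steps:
c(p) = 0 (c(p) = 0*p = 0)
B = -428213 (B = (0 - 167380) - 260833 = -167380 - 260833 = -428213)
-447040 - B = -447040 - 1*(-428213) = -447040 + 428213 = -18827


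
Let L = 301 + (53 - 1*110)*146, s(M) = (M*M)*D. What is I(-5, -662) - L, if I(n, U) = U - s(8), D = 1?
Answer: 7295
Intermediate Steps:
s(M) = M² (s(M) = (M*M)*1 = M²*1 = M²)
I(n, U) = -64 + U (I(n, U) = U - 1*8² = U - 1*64 = U - 64 = -64 + U)
L = -8021 (L = 301 + (53 - 110)*146 = 301 - 57*146 = 301 - 8322 = -8021)
I(-5, -662) - L = (-64 - 662) - 1*(-8021) = -726 + 8021 = 7295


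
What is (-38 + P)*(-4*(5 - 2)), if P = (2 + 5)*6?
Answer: -48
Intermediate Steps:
P = 42 (P = 7*6 = 42)
(-38 + P)*(-4*(5 - 2)) = (-38 + 42)*(-4*(5 - 2)) = 4*(-4*3) = 4*(-12) = -48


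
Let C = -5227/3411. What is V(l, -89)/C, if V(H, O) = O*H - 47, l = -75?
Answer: -22608108/5227 ≈ -4325.3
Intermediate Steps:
C = -5227/3411 (C = -5227*1/3411 = -5227/3411 ≈ -1.5324)
V(H, O) = -47 + H*O (V(H, O) = H*O - 47 = -47 + H*O)
V(l, -89)/C = (-47 - 75*(-89))/(-5227/3411) = (-47 + 6675)*(-3411/5227) = 6628*(-3411/5227) = -22608108/5227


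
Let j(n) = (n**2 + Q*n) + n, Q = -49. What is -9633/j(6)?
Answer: 3211/84 ≈ 38.226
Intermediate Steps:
j(n) = n**2 - 48*n (j(n) = (n**2 - 49*n) + n = n**2 - 48*n)
-9633/j(6) = -9633*1/(6*(-48 + 6)) = -9633/(6*(-42)) = -9633/(-252) = -9633*(-1/252) = 3211/84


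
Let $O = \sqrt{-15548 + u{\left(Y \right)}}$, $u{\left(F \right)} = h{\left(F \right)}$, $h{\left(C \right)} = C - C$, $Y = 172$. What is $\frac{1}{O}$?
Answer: $- \frac{i \sqrt{23}}{598} \approx - 0.0080198 i$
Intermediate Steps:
$h{\left(C \right)} = 0$
$u{\left(F \right)} = 0$
$O = 26 i \sqrt{23}$ ($O = \sqrt{-15548 + 0} = \sqrt{-15548} = 26 i \sqrt{23} \approx 124.69 i$)
$\frac{1}{O} = \frac{1}{26 i \sqrt{23}} = - \frac{i \sqrt{23}}{598}$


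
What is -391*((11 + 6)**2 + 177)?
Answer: -182206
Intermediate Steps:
-391*((11 + 6)**2 + 177) = -391*(17**2 + 177) = -391*(289 + 177) = -391*466 = -182206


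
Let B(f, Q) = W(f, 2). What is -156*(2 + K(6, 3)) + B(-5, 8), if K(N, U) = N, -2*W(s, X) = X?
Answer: -1249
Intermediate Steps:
W(s, X) = -X/2
B(f, Q) = -1 (B(f, Q) = -½*2 = -1)
-156*(2 + K(6, 3)) + B(-5, 8) = -156*(2 + 6) - 1 = -1248 - 1 = -1249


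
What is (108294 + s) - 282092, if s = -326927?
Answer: -500725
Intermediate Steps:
(108294 + s) - 282092 = (108294 - 326927) - 282092 = -218633 - 282092 = -500725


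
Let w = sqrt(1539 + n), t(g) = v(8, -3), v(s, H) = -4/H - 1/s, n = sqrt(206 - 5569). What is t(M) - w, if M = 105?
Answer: 29/24 - sqrt(1539 + I*sqrt(5363)) ≈ -38.033 - 0.93311*I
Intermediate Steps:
n = I*sqrt(5363) (n = sqrt(-5363) = I*sqrt(5363) ≈ 73.233*I)
v(s, H) = -1/s - 4/H
t(g) = 29/24 (t(g) = -1/8 - 4/(-3) = -1*1/8 - 4*(-1/3) = -1/8 + 4/3 = 29/24)
w = sqrt(1539 + I*sqrt(5363)) ≈ 39.241 + 0.9331*I
t(M) - w = 29/24 - sqrt(1539 + I*sqrt(5363))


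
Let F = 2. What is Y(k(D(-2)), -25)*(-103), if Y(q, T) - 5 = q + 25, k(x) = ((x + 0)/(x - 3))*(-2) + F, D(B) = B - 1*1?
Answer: -3193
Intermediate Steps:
D(B) = -1 + B (D(B) = B - 1 = -1 + B)
k(x) = 2 - 2*x/(-3 + x) (k(x) = ((x + 0)/(x - 3))*(-2) + 2 = (x/(-3 + x))*(-2) + 2 = -2*x/(-3 + x) + 2 = 2 - 2*x/(-3 + x))
Y(q, T) = 30 + q (Y(q, T) = 5 + (q + 25) = 5 + (25 + q) = 30 + q)
Y(k(D(-2)), -25)*(-103) = (30 - 6/(-3 + (-1 - 2)))*(-103) = (30 - 6/(-3 - 3))*(-103) = (30 - 6/(-6))*(-103) = (30 - 6*(-⅙))*(-103) = (30 + 1)*(-103) = 31*(-103) = -3193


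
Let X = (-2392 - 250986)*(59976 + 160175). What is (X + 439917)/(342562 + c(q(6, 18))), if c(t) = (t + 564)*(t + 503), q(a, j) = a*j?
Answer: -55780980161/753154 ≈ -74063.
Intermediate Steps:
c(t) = (503 + t)*(564 + t) (c(t) = (564 + t)*(503 + t) = (503 + t)*(564 + t))
X = -55781420078 (X = -253378*220151 = -55781420078)
(X + 439917)/(342562 + c(q(6, 18))) = (-55781420078 + 439917)/(342562 + (283692 + (6*18)² + 1067*(6*18))) = -55780980161/(342562 + (283692 + 108² + 1067*108)) = -55780980161/(342562 + (283692 + 11664 + 115236)) = -55780980161/(342562 + 410592) = -55780980161/753154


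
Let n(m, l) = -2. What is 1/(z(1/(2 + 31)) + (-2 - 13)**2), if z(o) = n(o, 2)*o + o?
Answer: 33/7424 ≈ 0.0044450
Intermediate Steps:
z(o) = -o (z(o) = -2*o + o = -o)
1/(z(1/(2 + 31)) + (-2 - 13)**2) = 1/(-1/(2 + 31) + (-2 - 13)**2) = 1/(-1/33 + (-15)**2) = 1/(-1*1/33 + 225) = 1/(-1/33 + 225) = 1/(7424/33) = 33/7424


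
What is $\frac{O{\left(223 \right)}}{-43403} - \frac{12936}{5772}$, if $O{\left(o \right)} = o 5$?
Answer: $- \frac{47324749}{20876843} \approx -2.2669$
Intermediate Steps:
$O{\left(o \right)} = 5 o$
$\frac{O{\left(223 \right)}}{-43403} - \frac{12936}{5772} = \frac{5 \cdot 223}{-43403} - \frac{12936}{5772} = 1115 \left(- \frac{1}{43403}\right) - \frac{1078}{481} = - \frac{1115}{43403} - \frac{1078}{481} = - \frac{47324749}{20876843}$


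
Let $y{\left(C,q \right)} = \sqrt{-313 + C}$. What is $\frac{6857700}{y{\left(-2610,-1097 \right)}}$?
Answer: $- \frac{6857700 i \sqrt{2923}}{2923} \approx - 1.2684 \cdot 10^{5} i$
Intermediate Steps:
$\frac{6857700}{y{\left(-2610,-1097 \right)}} = \frac{6857700}{\sqrt{-313 - 2610}} = \frac{6857700}{\sqrt{-2923}} = \frac{6857700}{i \sqrt{2923}} = 6857700 \left(- \frac{i \sqrt{2923}}{2923}\right) = - \frac{6857700 i \sqrt{2923}}{2923}$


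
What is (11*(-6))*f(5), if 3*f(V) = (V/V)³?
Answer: -22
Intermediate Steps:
f(V) = ⅓ (f(V) = (V/V)³/3 = (⅓)*1³ = (⅓)*1 = ⅓)
(11*(-6))*f(5) = (11*(-6))*(⅓) = -66*⅓ = -22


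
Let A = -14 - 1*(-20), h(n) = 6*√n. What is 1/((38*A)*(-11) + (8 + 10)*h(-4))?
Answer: -209/528060 - 3*I/88010 ≈ -0.00039579 - 3.4087e-5*I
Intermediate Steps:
A = 6 (A = -14 + 20 = 6)
1/((38*A)*(-11) + (8 + 10)*h(-4)) = 1/((38*6)*(-11) + (8 + 10)*(6*√(-4))) = 1/(228*(-11) + 18*(6*(2*I))) = 1/(-2508 + 18*(12*I)) = 1/(-2508 + 216*I) = (-2508 - 216*I)/6336720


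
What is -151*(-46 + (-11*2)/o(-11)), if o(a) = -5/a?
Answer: 71272/5 ≈ 14254.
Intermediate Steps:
-151*(-46 + (-11*2)/o(-11)) = -151*(-46 + (-11*2)/((-5/(-11)))) = -151*(-46 - 22/((-5*(-1/11)))) = -151*(-46 - 22/5/11) = -151*(-46 - 22*11/5) = -151*(-46 - 242/5) = -151*(-472/5) = 71272/5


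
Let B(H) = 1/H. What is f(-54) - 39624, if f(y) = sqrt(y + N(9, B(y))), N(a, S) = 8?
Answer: -39624 + I*sqrt(46) ≈ -39624.0 + 6.7823*I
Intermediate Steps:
f(y) = sqrt(8 + y) (f(y) = sqrt(y + 8) = sqrt(8 + y))
f(-54) - 39624 = sqrt(8 - 54) - 39624 = sqrt(-46) - 39624 = I*sqrt(46) - 39624 = -39624 + I*sqrt(46)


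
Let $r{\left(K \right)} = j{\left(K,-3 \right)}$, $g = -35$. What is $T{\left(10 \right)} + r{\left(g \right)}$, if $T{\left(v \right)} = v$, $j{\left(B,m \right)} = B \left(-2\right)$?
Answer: $80$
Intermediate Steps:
$j{\left(B,m \right)} = - 2 B$
$r{\left(K \right)} = - 2 K$
$T{\left(10 \right)} + r{\left(g \right)} = 10 - -70 = 10 + 70 = 80$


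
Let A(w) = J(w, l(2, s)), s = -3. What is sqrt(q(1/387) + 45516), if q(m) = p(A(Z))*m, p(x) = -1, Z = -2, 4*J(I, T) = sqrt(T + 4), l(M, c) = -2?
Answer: sqrt(757431713)/129 ≈ 213.34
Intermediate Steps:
J(I, T) = sqrt(4 + T)/4 (J(I, T) = sqrt(T + 4)/4 = sqrt(4 + T)/4)
A(w) = sqrt(2)/4 (A(w) = sqrt(4 - 2)/4 = sqrt(2)/4)
q(m) = -m
sqrt(q(1/387) + 45516) = sqrt(-1/387 + 45516) = sqrt(17614691/387) = sqrt(757431713)/129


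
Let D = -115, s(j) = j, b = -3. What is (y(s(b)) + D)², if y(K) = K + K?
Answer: 14641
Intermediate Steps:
y(K) = 2*K
(y(s(b)) + D)² = (2*(-3) - 115)² = (-6 - 115)² = (-121)² = 14641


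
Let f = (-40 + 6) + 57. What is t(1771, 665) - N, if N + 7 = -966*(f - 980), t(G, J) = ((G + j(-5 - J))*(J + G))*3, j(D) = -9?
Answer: 11952241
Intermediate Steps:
f = 23 (f = -34 + 57 = 23)
t(G, J) = 3*(-9 + G)*(G + J) (t(G, J) = ((G - 9)*(J + G))*3 = ((-9 + G)*(G + J))*3 = 3*(-9 + G)*(G + J))
N = 924455 (N = -7 - 966*(23 - 980) = -7 - 966*(-957) = -7 + 924462 = 924455)
t(1771, 665) - N = (-27*1771 - 27*665 + 3*1771**2 + 3*1771*665) - 1*924455 = (-47817 - 17955 + 3*3136441 + 3533145) - 924455 = (-47817 - 17955 + 9409323 + 3533145) - 924455 = 12876696 - 924455 = 11952241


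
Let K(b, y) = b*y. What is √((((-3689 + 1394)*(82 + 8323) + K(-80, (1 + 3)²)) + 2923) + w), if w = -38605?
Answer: I*√19326437 ≈ 4396.2*I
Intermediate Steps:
√((((-3689 + 1394)*(82 + 8323) + K(-80, (1 + 3)²)) + 2923) + w) = √((((-3689 + 1394)*(82 + 8323) - 80*(1 + 3)²) + 2923) - 38605) = √(((-2295*8405 - 80*4²) + 2923) - 38605) = √(((-19289475 - 80*16) + 2923) - 38605) = √(((-19289475 - 1280) + 2923) - 38605) = √((-19290755 + 2923) - 38605) = √(-19287832 - 38605) = √(-19326437) = I*√19326437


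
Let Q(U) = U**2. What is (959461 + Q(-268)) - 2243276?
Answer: -1211991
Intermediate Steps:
(959461 + Q(-268)) - 2243276 = (959461 + (-268)**2) - 2243276 = (959461 + 71824) - 2243276 = 1031285 - 2243276 = -1211991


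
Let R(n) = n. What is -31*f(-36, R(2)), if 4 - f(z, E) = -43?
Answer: -1457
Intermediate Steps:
f(z, E) = 47 (f(z, E) = 4 - 1*(-43) = 4 + 43 = 47)
-31*f(-36, R(2)) = -31*47 = -1457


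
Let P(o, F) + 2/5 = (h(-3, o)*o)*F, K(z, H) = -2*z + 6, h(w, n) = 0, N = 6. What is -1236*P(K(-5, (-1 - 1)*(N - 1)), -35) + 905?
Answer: 6997/5 ≈ 1399.4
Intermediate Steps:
K(z, H) = 6 - 2*z
P(o, F) = -⅖ (P(o, F) = -⅖ + (0*o)*F = -⅖ + 0*F = -⅖ + 0 = -⅖)
-1236*P(K(-5, (-1 - 1)*(N - 1)), -35) + 905 = -1236*(-⅖) + 905 = 2472/5 + 905 = 6997/5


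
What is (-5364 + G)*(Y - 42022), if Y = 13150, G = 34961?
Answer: -854524584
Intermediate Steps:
(-5364 + G)*(Y - 42022) = (-5364 + 34961)*(13150 - 42022) = 29597*(-28872) = -854524584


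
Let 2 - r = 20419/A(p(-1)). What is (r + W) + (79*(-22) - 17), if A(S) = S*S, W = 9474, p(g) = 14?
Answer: 213271/28 ≈ 7616.8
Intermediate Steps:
A(S) = S**2
r = -2861/28 (r = 2 - 20419/(14**2) = 2 - 20419/196 = 2 - 1*2917/28 = 2 - 2917/28 = -2861/28 ≈ -102.18)
(r + W) + (79*(-22) - 17) = (-2861/28 + 9474) + (79*(-22) - 17) = 262411/28 + (-1738 - 17) = 262411/28 - 1755 = 213271/28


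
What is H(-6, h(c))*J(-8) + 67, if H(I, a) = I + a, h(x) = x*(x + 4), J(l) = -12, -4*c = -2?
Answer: 112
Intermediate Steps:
c = ½ (c = -¼*(-2) = ½ ≈ 0.50000)
h(x) = x*(4 + x)
H(-6, h(c))*J(-8) + 67 = (-6 + (4 + ½)/2)*(-12) + 67 = (-6 + (½)*(9/2))*(-12) + 67 = (-6 + 9/4)*(-12) + 67 = -15/4*(-12) + 67 = 45 + 67 = 112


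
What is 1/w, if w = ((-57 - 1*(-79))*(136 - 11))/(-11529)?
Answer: -11529/2750 ≈ -4.1924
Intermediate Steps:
w = -2750/11529 (w = ((-57 + 79)*125)*(-1/11529) = (22*125)*(-1/11529) = 2750*(-1/11529) = -2750/11529 ≈ -0.23853)
1/w = 1/(-2750/11529) = -11529/2750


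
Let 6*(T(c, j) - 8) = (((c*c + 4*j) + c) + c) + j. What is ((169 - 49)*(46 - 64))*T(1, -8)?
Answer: -3960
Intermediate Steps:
T(c, j) = 8 + c/3 + c²/6 + 5*j/6 (T(c, j) = 8 + ((((c*c + 4*j) + c) + c) + j)/6 = 8 + ((((c² + 4*j) + c) + c) + j)/6 = 8 + (((c + c² + 4*j) + c) + j)/6 = 8 + ((c² + 2*c + 4*j) + j)/6 = 8 + (c² + 2*c + 5*j)/6 = 8 + (c/3 + c²/6 + 5*j/6) = 8 + c/3 + c²/6 + 5*j/6)
((169 - 49)*(46 - 64))*T(1, -8) = ((169 - 49)*(46 - 64))*(8 + (⅓)*1 + (⅙)*1² + (⅚)*(-8)) = (120*(-18))*(8 + ⅓ + (⅙)*1 - 20/3) = -2160*(8 + ⅓ + ⅙ - 20/3) = -2160*11/6 = -3960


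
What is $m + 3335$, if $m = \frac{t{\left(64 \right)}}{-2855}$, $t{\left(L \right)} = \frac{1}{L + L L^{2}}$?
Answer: $\frac{2496593806399}{748603840} \approx 3335.0$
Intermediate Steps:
$t{\left(L \right)} = \frac{1}{L + L^{3}}$
$m = - \frac{1}{748603840}$ ($m = \frac{1}{\left(64 + 64^{3}\right) \left(-2855\right)} = \frac{1}{64 + 262144} \left(- \frac{1}{2855}\right) = \frac{1}{262208} \left(- \frac{1}{2855}\right) = - \frac{1}{748603840} \approx -1.3358 \cdot 10^{-9}$)
$m + 3335 = - \frac{1}{748603840} + 3335 = \frac{2496593806399}{748603840}$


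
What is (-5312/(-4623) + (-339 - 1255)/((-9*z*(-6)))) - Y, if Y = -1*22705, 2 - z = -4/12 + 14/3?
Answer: 2205609244/97083 ≈ 22719.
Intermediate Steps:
z = -7/3 (z = 2 - (-4/12 + 14/3) = 2 - (-4*1/12 + 14*(1/3)) = 2 - (-1/3 + 14/3) = 2 - 1*13/3 = 2 - 13/3 = -7/3 ≈ -2.3333)
Y = -22705
(-5312/(-4623) + (-339 - 1255)/((-9*z*(-6)))) - Y = (-5312/(-4623) + (-339 - 1255)/((-9*(-7/3)*(-6)))) - 1*(-22705) = (-5312*(-1/4623) - 1594/(21*(-6))) + 22705 = (5312/4623 - 1594/(-126)) + 22705 = (5312/4623 - 1594*(-1/126)) + 22705 = (5312/4623 + 797/63) + 22705 = 1339729/97083 + 22705 = 2205609244/97083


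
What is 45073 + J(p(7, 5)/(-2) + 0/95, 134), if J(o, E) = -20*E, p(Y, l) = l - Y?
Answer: 42393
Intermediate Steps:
45073 + J(p(7, 5)/(-2) + 0/95, 134) = 45073 - 20*134 = 45073 - 2680 = 42393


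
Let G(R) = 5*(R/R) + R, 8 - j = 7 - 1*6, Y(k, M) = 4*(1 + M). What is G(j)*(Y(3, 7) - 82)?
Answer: -600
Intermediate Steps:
Y(k, M) = 4 + 4*M
j = 7 (j = 8 - (7 - 1*6) = 8 - (7 - 6) = 8 - 1*1 = 8 - 1 = 7)
G(R) = 5 + R (G(R) = 5*1 + R = 5 + R)
G(j)*(Y(3, 7) - 82) = (5 + 7)*((4 + 4*7) - 82) = 12*((4 + 28) - 82) = 12*(32 - 82) = 12*(-50) = -600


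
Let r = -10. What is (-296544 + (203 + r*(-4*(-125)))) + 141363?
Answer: -159978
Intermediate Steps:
(-296544 + (203 + r*(-4*(-125)))) + 141363 = (-296544 + (203 - (-40)*(-125))) + 141363 = (-296544 + (203 - 10*500)) + 141363 = (-296544 + (203 - 5000)) + 141363 = (-296544 - 4797) + 141363 = -301341 + 141363 = -159978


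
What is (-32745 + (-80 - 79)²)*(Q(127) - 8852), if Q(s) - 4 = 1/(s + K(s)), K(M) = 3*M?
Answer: 8387265078/127 ≈ 6.6041e+7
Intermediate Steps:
Q(s) = 4 + 1/(4*s) (Q(s) = 4 + 1/(s + 3*s) = 4 + 1/(4*s))
(-32745 + (-80 - 79)²)*(Q(127) - 8852) = (-32745 + (-80 - 79)²)*((4 + (¼)/127) - 8852) = (-32745 + (-159)²)*((4 + (¼)*(1/127)) - 8852) = (-32745 + 25281)*((4 + 1/508) - 8852) = -7464*(2033/508 - 8852) = -7464*(-4494783/508) = 8387265078/127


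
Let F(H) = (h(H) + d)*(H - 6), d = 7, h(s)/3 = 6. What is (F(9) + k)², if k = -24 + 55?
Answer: 11236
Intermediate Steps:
h(s) = 18 (h(s) = 3*6 = 18)
k = 31
F(H) = -150 + 25*H (F(H) = (18 + 7)*(H - 6) = 25*(-6 + H) = -150 + 25*H)
(F(9) + k)² = ((-150 + 25*9) + 31)² = ((-150 + 225) + 31)² = (75 + 31)² = 106² = 11236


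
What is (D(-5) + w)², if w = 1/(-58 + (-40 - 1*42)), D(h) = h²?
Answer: 12243001/19600 ≈ 624.64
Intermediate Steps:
w = -1/140 (w = 1/(-58 + (-40 - 42)) = 1/(-58 - 82) = 1/(-140) = -1/140 ≈ -0.0071429)
(D(-5) + w)² = ((-5)² - 1/140)² = (25 - 1/140)² = (3499/140)² = 12243001/19600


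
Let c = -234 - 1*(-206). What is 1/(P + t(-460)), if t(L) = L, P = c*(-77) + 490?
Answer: 1/2186 ≈ 0.00045746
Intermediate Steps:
c = -28 (c = -234 + 206 = -28)
P = 2646 (P = -28*(-77) + 490 = 2156 + 490 = 2646)
1/(P + t(-460)) = 1/(2646 - 460) = 1/2186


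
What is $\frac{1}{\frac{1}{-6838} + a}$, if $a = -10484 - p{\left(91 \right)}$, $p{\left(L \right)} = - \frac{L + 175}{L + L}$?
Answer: $- \frac{6838}{71679599} \approx -9.5397 \cdot 10^{-5}$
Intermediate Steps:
$p{\left(L \right)} = - \frac{175 + L}{2 L}$
$a = - \frac{136273}{13}$ ($a = -10484 - \frac{-175 - 91}{2 \cdot 91} = -10484 - \frac{1}{2} \cdot \frac{1}{91} \left(-175 - 91\right) = -10484 - \frac{1}{2} \cdot \frac{1}{91} \left(-266\right) = -10484 - - \frac{19}{13} = -10484 + \frac{19}{13} = - \frac{136273}{13} \approx -10483.0$)
$\frac{1}{\frac{1}{-6838} + a} = \frac{1}{\frac{1}{-6838} - \frac{136273}{13}} = \frac{1}{- \frac{1}{6838} - \frac{136273}{13}} = \frac{1}{- \frac{71679599}{6838}} = - \frac{6838}{71679599}$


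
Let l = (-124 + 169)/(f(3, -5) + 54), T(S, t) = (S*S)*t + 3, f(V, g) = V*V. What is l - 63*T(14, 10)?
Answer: -865678/7 ≈ -1.2367e+5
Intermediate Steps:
f(V, g) = V**2
T(S, t) = 3 + t*S**2 (T(S, t) = S**2*t + 3 = t*S**2 + 3 = 3 + t*S**2)
l = 5/7 (l = (-124 + 169)/(3**2 + 54) = 45/(9 + 54) = 45/63 = 45*(1/63) = 5/7 ≈ 0.71429)
l - 63*T(14, 10) = 5/7 - 63*(3 + 10*14**2) = 5/7 - 63*(3 + 10*196) = 5/7 - 63*(3 + 1960) = 5/7 - 63*1963 = 5/7 - 123669 = -865678/7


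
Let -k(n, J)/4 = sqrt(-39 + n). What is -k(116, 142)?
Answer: 4*sqrt(77) ≈ 35.100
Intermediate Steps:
k(n, J) = -4*sqrt(-39 + n)
-k(116, 142) = -(-4)*sqrt(-39 + 116) = -(-4)*sqrt(77) = 4*sqrt(77)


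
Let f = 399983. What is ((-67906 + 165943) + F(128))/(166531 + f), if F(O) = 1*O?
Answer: 98165/566514 ≈ 0.17328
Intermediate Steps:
F(O) = O
((-67906 + 165943) + F(128))/(166531 + f) = ((-67906 + 165943) + 128)/(166531 + 399983) = (98037 + 128)/566514 = 98165*(1/566514) = 98165/566514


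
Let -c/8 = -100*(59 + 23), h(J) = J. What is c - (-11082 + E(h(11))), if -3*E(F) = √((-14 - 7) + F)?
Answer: 76682 + I*√10/3 ≈ 76682.0 + 1.0541*I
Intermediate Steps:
E(F) = -√(-21 + F)/3 (E(F) = -√((-14 - 7) + F)/3 = -√(-21 + F)/3)
c = 65600 (c = -(-800)*(59 + 23) = -(-800)*82 = -8*(-8200) = 65600)
c - (-11082 + E(h(11))) = 65600 - (-11082 - √(-21 + 11)/3) = 65600 - (-11082 - I*√10/3) = 65600 + (11082 + I*√10/3) = 76682 + I*√10/3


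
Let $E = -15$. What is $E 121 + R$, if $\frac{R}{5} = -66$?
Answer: $-2145$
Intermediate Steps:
$R = -330$ ($R = 5 \left(-66\right) = -330$)
$E 121 + R = \left(-15\right) 121 - 330 = -1815 - 330 = -2145$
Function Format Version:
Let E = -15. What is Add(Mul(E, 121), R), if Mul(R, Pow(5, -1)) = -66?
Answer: -2145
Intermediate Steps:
R = -330 (R = Mul(5, -66) = -330)
Add(Mul(E, 121), R) = Add(Mul(-15, 121), -330) = Add(-1815, -330) = -2145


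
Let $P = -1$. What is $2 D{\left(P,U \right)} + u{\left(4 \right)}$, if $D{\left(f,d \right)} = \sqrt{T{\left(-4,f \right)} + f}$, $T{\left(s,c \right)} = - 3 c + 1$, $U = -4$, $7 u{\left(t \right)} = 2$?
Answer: $\frac{2}{7} + 2 \sqrt{3} \approx 3.7498$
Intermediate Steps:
$u{\left(t \right)} = \frac{2}{7}$ ($u{\left(t \right)} = \frac{1}{7} \cdot 2 = \frac{2}{7}$)
$T{\left(s,c \right)} = 1 - 3 c$
$D{\left(f,d \right)} = \sqrt{1 - 2 f}$ ($D{\left(f,d \right)} = \sqrt{\left(1 - 3 f\right) + f} = \sqrt{1 - 2 f}$)
$2 D{\left(P,U \right)} + u{\left(4 \right)} = 2 \sqrt{1 - -2} + \frac{2}{7} = 2 \sqrt{1 + 2} + \frac{2}{7} = 2 \sqrt{3} + \frac{2}{7} = \frac{2}{7} + 2 \sqrt{3}$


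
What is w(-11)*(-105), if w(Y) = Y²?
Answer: -12705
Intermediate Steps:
w(-11)*(-105) = (-11)²*(-105) = 121*(-105) = -12705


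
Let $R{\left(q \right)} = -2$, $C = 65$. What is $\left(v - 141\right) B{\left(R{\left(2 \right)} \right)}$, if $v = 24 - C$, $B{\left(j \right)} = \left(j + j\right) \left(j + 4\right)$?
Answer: $1456$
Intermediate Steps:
$B{\left(j \right)} = 2 j \left(4 + j\right)$
$v = -41$ ($v = 24 - 65 = -41$)
$\left(v - 141\right) B{\left(R{\left(2 \right)} \right)} = \left(-41 - 141\right) 2 \left(-2\right) \left(4 - 2\right) = - 182 \cdot 2 \left(-2\right) 2 = \left(-182\right) \left(-8\right) = 1456$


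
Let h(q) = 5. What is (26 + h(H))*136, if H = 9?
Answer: 4216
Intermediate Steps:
(26 + h(H))*136 = (26 + 5)*136 = 31*136 = 4216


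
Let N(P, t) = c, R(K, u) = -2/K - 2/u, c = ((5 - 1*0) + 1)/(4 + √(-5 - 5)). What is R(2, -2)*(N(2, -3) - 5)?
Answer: 0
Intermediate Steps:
c = 6/(4 + I*√10) (c = ((5 + 0) + 1)/(4 + √(-10)) = (5 + 1)/(4 + I*√10) = 6/(4 + I*√10) ≈ 0.92308 - 0.72976*I)
N(P, t) = 12/13 - 3*I*√10/13
R(2, -2)*(N(2, -3) - 5) = (-2/2 - 2/(-2))*((12/13 - 3*I*√10/13) - 5) = (-2*½ - 2*(-½))*(-53/13 - 3*I*√10/13) = (-1 + 1)*(-53/13 - 3*I*√10/13) = 0*(-53/13 - 3*I*√10/13) = 0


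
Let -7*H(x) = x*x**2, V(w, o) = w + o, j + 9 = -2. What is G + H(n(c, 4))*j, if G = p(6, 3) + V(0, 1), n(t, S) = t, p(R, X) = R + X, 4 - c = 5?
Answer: 59/7 ≈ 8.4286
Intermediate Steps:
j = -11 (j = -9 - 2 = -11)
c = -1 (c = 4 - 1*5 = 4 - 5 = -1)
V(w, o) = o + w
H(x) = -x**3/7 (H(x) = -x*x**2/7 = -x**3/7)
G = 10 (G = (6 + 3) + (1 + 0) = 9 + 1 = 10)
G + H(n(c, 4))*j = 10 - 1/7*(-1)**3*(-11) = 10 - 1/7*(-1)*(-11) = 10 + (1/7)*(-11) = 10 - 11/7 = 59/7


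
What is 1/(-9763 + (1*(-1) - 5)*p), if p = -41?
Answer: -1/9517 ≈ -0.00010508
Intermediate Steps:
1/(-9763 + (1*(-1) - 5)*p) = 1/(-9763 + (1*(-1) - 5)*(-41)) = 1/(-9763 + (-1 - 5)*(-41)) = 1/(-9763 - 6*(-41)) = 1/(-9763 + 246) = 1/(-9517) = -1/9517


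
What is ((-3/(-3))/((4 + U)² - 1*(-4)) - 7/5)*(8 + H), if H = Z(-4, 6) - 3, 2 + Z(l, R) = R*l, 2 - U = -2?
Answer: 9891/340 ≈ 29.091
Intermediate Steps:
U = 4 (U = 2 - 1*(-2) = 2 + 2 = 4)
Z(l, R) = -2 + R*l
H = -29 (H = (-2 + 6*(-4)) - 3 = (-2 - 24) - 3 = -26 - 3 = -29)
((-3/(-3))/((4 + U)² - 1*(-4)) - 7/5)*(8 + H) = ((-3/(-3))/((4 + 4)² - 1*(-4)) - 7/5)*(8 - 29) = ((-3*(-⅓))/(8² + 4) - 7*⅕)*(-21) = (1/(64 + 4) - 7/5)*(-21) = (1/68 - 7/5)*(-21) = -471/340*(-21) = 9891/340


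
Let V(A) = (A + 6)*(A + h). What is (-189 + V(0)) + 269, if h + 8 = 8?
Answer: 80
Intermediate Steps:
h = 0 (h = -8 + 8 = 0)
V(A) = A*(6 + A) (V(A) = (A + 6)*(A + 0) = (6 + A)*A = A*(6 + A))
(-189 + V(0)) + 269 = (-189 + 0*(6 + 0)) + 269 = (-189 + 0*6) + 269 = (-189 + 0) + 269 = -189 + 269 = 80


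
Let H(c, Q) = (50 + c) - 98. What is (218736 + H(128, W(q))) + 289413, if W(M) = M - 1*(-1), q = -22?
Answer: 508229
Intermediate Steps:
W(M) = 1 + M (W(M) = M + 1 = 1 + M)
H(c, Q) = -48 + c
(218736 + H(128, W(q))) + 289413 = (218736 + (-48 + 128)) + 289413 = (218736 + 80) + 289413 = 218816 + 289413 = 508229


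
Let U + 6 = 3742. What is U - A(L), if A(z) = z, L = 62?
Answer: 3674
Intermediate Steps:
U = 3736 (U = -6 + 3742 = 3736)
U - A(L) = 3736 - 1*62 = 3736 - 62 = 3674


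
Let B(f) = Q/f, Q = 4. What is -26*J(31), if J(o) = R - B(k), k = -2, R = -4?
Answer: 52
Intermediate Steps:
B(f) = 4/f
J(o) = -2 (J(o) = -4 - 4/(-2) = -4 - 4*(-1)/2 = -4 - 1*(-2) = -4 + 2 = -2)
-26*J(31) = -26*(-2) = 52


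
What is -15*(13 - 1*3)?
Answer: -150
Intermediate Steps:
-15*(13 - 1*3) = -15*(13 - 3) = -15*10 = -150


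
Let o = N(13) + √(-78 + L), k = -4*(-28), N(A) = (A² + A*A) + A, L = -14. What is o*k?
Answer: 39312 + 224*I*√23 ≈ 39312.0 + 1074.3*I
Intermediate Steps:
N(A) = A + 2*A² (N(A) = (A² + A²) + A = 2*A² + A = A + 2*A²)
k = 112
o = 351 + 2*I*√23 (o = 13*(1 + 2*13) + √(-78 - 14) = 13*(1 + 26) + √(-92) = 13*27 + 2*I*√23 = 351 + 2*I*√23 ≈ 351.0 + 9.5917*I)
o*k = (351 + 2*I*√23)*112 = 39312 + 224*I*√23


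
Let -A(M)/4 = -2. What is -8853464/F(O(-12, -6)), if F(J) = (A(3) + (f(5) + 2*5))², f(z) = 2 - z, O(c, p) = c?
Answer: -8853464/225 ≈ -39349.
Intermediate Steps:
A(M) = 8 (A(M) = -4*(-2) = 8)
F(J) = 225 (F(J) = (8 + ((2 - 1*5) + 2*5))² = (8 + ((2 - 5) + 10))² = (8 + (-3 + 10))² = (8 + 7)² = 15² = 225)
-8853464/F(O(-12, -6)) = -8853464/225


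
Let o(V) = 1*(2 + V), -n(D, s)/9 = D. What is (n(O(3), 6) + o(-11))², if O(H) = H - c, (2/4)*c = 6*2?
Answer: 32400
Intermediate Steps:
c = 24 (c = 2*(6*2) = 2*12 = 24)
O(H) = -24 + H (O(H) = H - 1*24 = H - 24 = -24 + H)
n(D, s) = -9*D
o(V) = 2 + V
(n(O(3), 6) + o(-11))² = (-9*(-24 + 3) + (2 - 11))² = (-9*(-21) - 9)² = (189 - 9)² = 180² = 32400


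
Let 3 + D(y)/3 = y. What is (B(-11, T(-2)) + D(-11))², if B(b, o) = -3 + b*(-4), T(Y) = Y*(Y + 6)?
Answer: 1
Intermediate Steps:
T(Y) = Y*(6 + Y)
B(b, o) = -3 - 4*b
D(y) = -9 + 3*y
(B(-11, T(-2)) + D(-11))² = ((-3 - 4*(-11)) + (-9 + 3*(-11)))² = ((-3 + 44) + (-9 - 33))² = (41 - 42)² = (-1)² = 1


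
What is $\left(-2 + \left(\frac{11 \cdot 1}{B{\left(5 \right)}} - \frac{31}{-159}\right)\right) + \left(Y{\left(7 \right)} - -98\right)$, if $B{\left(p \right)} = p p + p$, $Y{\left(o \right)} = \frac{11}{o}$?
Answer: $\frac{1092221}{11130} \approx 98.133$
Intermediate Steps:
$B{\left(p \right)} = p + p^{2}$ ($B{\left(p \right)} = p^{2} + p = p + p^{2}$)
$\left(-2 + \left(\frac{11 \cdot 1}{B{\left(5 \right)}} - \frac{31}{-159}\right)\right) + \left(Y{\left(7 \right)} - -98\right) = \left(-2 - \left(- \frac{31}{159} - \frac{11 \cdot 1}{5 \left(1 + 5\right)}\right)\right) + \left(\frac{11}{7} - -98\right) = \left(-2 - \left(- \frac{31}{159} - \frac{11}{5 \cdot 6}\right)\right) + \left(11 \cdot \frac{1}{7} + 98\right) = \left(-2 + \left(\frac{11}{30} + \frac{31}{159}\right)\right) + \left(\frac{11}{7} + 98\right) = \left(-2 + \left(11 \cdot \frac{1}{30} + \frac{31}{159}\right)\right) + \frac{697}{7} = \left(-2 + \left(\frac{11}{30} + \frac{31}{159}\right)\right) + \frac{697}{7} = \left(-2 + \frac{893}{1590}\right) + \frac{697}{7} = - \frac{2287}{1590} + \frac{697}{7} = \frac{1092221}{11130}$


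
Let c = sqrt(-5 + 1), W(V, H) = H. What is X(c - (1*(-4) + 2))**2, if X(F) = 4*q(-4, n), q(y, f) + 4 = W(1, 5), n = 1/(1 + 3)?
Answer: 16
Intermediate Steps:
n = 1/4 ≈ 0.25000
q(y, f) = 1 (q(y, f) = -4 + 5 = 1)
c = 2*I (c = sqrt(-4) = 2*I ≈ 2.0*I)
X(F) = 4 (X(F) = 4*1 = 4)
X(c - (1*(-4) + 2))**2 = 4**2 = 16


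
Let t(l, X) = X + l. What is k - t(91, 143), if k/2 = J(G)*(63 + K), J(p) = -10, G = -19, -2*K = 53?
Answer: -964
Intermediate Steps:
K = -53/2 (K = -½*53 = -53/2 ≈ -26.500)
k = -730 (k = 2*(-10*(63 - 53/2)) = 2*(-10*73/2) = 2*(-365) = -730)
k - t(91, 143) = -730 - (143 + 91) = -730 - 1*234 = -730 - 234 = -964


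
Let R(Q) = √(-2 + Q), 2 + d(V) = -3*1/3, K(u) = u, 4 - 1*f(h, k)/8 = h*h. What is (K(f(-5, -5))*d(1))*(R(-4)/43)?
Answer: 504*I*√6/43 ≈ 28.71*I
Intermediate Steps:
f(h, k) = 32 - 8*h² (f(h, k) = 32 - 8*h*h = 32 - 8*h²)
d(V) = -3 (d(V) = -2 - 3*1/3 = -2 - 3*⅓ = -2 - 1 = -3)
(K(f(-5, -5))*d(1))*(R(-4)/43) = ((32 - 8*(-5)²)*(-3))*(√(-2 - 4)/43) = ((32 - 8*25)*(-3))*(√(-6)*(1/43)) = ((32 - 200)*(-3))*((I*√6)*(1/43)) = (-168*(-3))*(I*√6/43) = 504*(I*√6/43) = 504*I*√6/43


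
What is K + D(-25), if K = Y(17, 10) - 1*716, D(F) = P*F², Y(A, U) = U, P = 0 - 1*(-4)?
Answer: 1794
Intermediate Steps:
P = 4 (P = 0 + 4 = 4)
D(F) = 4*F²
K = -706 (K = 10 - 1*716 = 10 - 716 = -706)
K + D(-25) = -706 + 4*(-25)² = -706 + 4*625 = -706 + 2500 = 1794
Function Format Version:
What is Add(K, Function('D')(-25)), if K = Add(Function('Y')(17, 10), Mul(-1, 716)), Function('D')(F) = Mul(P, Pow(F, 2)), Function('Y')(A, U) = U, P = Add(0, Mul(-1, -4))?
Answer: 1794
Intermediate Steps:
P = 4 (P = Add(0, 4) = 4)
Function('D')(F) = Mul(4, Pow(F, 2))
K = -706 (K = Add(10, Mul(-1, 716)) = Add(10, -716) = -706)
Add(K, Function('D')(-25)) = Add(-706, Mul(4, Pow(-25, 2))) = Add(-706, Mul(4, 625)) = Add(-706, 2500) = 1794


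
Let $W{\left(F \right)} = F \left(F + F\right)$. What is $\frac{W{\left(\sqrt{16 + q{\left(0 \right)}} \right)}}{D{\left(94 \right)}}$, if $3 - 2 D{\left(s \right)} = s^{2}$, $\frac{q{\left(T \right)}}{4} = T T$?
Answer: $- \frac{64}{8833} \approx -0.0072456$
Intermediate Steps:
$q{\left(T \right)} = 4 T^{2}$ ($q{\left(T \right)} = 4 T T = 4 T^{2}$)
$W{\left(F \right)} = 2 F^{2}$ ($W{\left(F \right)} = F 2 F = 2 F^{2}$)
$D{\left(s \right)} = \frac{3}{2} - \frac{s^{2}}{2}$
$\frac{W{\left(\sqrt{16 + q{\left(0 \right)}} \right)}}{D{\left(94 \right)}} = \frac{2 \left(\sqrt{16 + 4 \cdot 0^{2}}\right)^{2}}{\frac{3}{2} - \frac{94^{2}}{2}} = \frac{2 \left(\sqrt{16 + 4 \cdot 0}\right)^{2}}{\frac{3}{2} - 4418} = \frac{2 \left(\sqrt{16 + 0}\right)^{2}}{\frac{3}{2} - 4418} = \frac{2 \left(\sqrt{16}\right)^{2}}{- \frac{8833}{2}} = 2 \cdot 4^{2} \left(- \frac{2}{8833}\right) = 2 \cdot 16 \left(- \frac{2}{8833}\right) = 32 \left(- \frac{2}{8833}\right) = - \frac{64}{8833}$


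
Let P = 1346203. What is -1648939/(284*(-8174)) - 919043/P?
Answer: 1463144131/52967748872 ≈ 0.027623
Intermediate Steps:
-1648939/(284*(-8174)) - 919043/P = -1648939/(284*(-8174)) - 919043/1346203 = -1648939/(-2321416) - 919043*1/1346203 = -1648939*(-1/2321416) - 15577/22817 = 1648939/2321416 - 15577/22817 = 1463144131/52967748872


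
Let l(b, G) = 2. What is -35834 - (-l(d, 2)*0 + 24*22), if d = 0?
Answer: -36362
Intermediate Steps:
-35834 - (-l(d, 2)*0 + 24*22) = -35834 - (-1*2*0 + 24*22) = -35834 - (-2*0 + 528) = -35834 - (0 + 528) = -35834 - 1*528 = -35834 - 528 = -36362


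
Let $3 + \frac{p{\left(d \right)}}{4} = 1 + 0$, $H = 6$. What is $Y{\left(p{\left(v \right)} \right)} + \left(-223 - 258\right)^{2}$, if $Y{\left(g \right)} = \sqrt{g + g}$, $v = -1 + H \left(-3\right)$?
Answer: $231361 + 4 i \approx 2.3136 \cdot 10^{5} + 4.0 i$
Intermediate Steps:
$v = -19$ ($v = -1 + 6 \left(-3\right) = -1 - 18 = -19$)
$p{\left(d \right)} = -8$ ($p{\left(d \right)} = -12 + 4 \left(1 + 0\right) = -12 + 4 \cdot 1 = -12 + 4 = -8$)
$Y{\left(g \right)} = \sqrt{2} \sqrt{g}$ ($Y{\left(g \right)} = \sqrt{2 g} = \sqrt{2} \sqrt{g}$)
$Y{\left(p{\left(v \right)} \right)} + \left(-223 - 258\right)^{2} = \sqrt{2} \sqrt{-8} + \left(-223 - 258\right)^{2} = \sqrt{2} \cdot 2 i \sqrt{2} + \left(-481\right)^{2} = 4 i + 231361 = 231361 + 4 i$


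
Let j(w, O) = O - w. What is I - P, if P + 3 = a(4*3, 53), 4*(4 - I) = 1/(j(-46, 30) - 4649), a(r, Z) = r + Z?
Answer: -1060935/18292 ≈ -58.000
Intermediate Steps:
a(r, Z) = Z + r
I = 73169/18292 (I = 4 - 1/(4*((30 - 1*(-46)) - 4649)) = 4 - 1/(4*((30 + 46) - 4649)) = 4 - 1/(4*(76 - 4649)) = 4 - ¼/(-4573) = 4 - ¼*(-1/4573) = 4 + 1/18292 = 73169/18292 ≈ 4.0001)
P = 62 (P = -3 + (53 + 4*3) = -3 + (53 + 12) = -3 + 65 = 62)
I - P = 73169/18292 - 1*62 = 73169/18292 - 62 = -1060935/18292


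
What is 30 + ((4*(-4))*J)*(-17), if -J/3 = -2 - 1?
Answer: 2478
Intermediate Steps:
J = 9 (J = -3*(-2 - 1) = -3*(-3) = 9)
30 + ((4*(-4))*J)*(-17) = 30 + ((4*(-4))*9)*(-17) = 30 - 16*9*(-17) = 30 - 144*(-17) = 30 + 2448 = 2478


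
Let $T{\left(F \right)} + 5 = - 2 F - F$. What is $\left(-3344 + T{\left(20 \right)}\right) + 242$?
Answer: $-3167$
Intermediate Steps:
$T{\left(F \right)} = -5 - 3 F$
$\left(-3344 + T{\left(20 \right)}\right) + 242 = \left(-3344 - 65\right) + 242 = -3409 + 242 = -3167$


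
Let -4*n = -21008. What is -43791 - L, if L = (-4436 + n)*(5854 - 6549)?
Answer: 523329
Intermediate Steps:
n = 5252 (n = -1/4*(-21008) = 5252)
L = -567120 (L = (-4436 + 5252)*(5854 - 6549) = 816*(-695) = -567120)
-43791 - L = -43791 - 1*(-567120) = -43791 + 567120 = 523329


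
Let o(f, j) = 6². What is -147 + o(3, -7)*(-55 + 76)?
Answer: 609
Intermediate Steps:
o(f, j) = 36
-147 + o(3, -7)*(-55 + 76) = -147 + 36*(-55 + 76) = -147 + 36*21 = -147 + 756 = 609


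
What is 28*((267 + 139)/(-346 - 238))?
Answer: -1421/73 ≈ -19.466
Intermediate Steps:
28*((267 + 139)/(-346 - 238)) = 28*(406/(-584)) = 28*(406*(-1/584)) = 28*(-203/292) = -1421/73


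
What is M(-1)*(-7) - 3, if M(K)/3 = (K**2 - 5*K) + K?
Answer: -108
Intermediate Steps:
M(K) = -12*K + 3*K**2 (M(K) = 3*((K**2 - 5*K) + K) = 3*(K**2 - 4*K) = -12*K + 3*K**2)
M(-1)*(-7) - 3 = (3*(-1)*(-4 - 1))*(-7) - 3 = (3*(-1)*(-5))*(-7) - 3 = 15*(-7) - 3 = -105 - 3 = -108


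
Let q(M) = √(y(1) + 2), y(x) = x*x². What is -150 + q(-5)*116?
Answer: -150 + 116*√3 ≈ 50.918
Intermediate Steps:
y(x) = x³
q(M) = √3 (q(M) = √(1³ + 2) = √(1 + 2) = √3)
-150 + q(-5)*116 = -150 + √3*116 = -150 + 116*√3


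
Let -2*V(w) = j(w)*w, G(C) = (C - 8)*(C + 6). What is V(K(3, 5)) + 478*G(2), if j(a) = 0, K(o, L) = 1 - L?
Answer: -22944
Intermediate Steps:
G(C) = (-8 + C)*(6 + C)
V(w) = 0 (V(w) = -0*w = -1/2*0 = 0)
V(K(3, 5)) + 478*G(2) = 0 + 478*(-48 + 2**2 - 2*2) = 0 + 478*(-48 + 4 - 4) = 0 + 478*(-48) = 0 - 22944 = -22944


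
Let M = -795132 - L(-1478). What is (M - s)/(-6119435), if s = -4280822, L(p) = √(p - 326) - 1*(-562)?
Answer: -3485128/6119435 + 2*I*√451/6119435 ≈ -0.56952 + 6.9408e-6*I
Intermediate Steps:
L(p) = 562 + √(-326 + p) (L(p) = √(-326 + p) + 562 = 562 + √(-326 + p))
M = -795694 - 2*I*√451 (M = -795132 - (562 + √(-326 - 1478)) = -795132 - (562 + √(-1804)) = -795132 - (562 + 2*I*√451) = -795132 + (-562 - 2*I*√451) = -795694 - 2*I*√451 ≈ -7.9569e+5 - 42.474*I)
(M - s)/(-6119435) = ((-795694 - 2*I*√451) - 1*(-4280822))/(-6119435) = ((-795694 - 2*I*√451) + 4280822)*(-1/6119435) = (3485128 - 2*I*√451)*(-1/6119435) = -3485128/6119435 + 2*I*√451/6119435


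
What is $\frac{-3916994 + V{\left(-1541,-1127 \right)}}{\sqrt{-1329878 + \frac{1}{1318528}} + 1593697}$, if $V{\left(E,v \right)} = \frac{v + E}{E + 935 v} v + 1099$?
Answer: $- \frac{188772536353178009998976}{76826922960937562545635} + \frac{718676900488 i \sqrt{36125223382168966}}{76826922960937562545635} \approx -2.4571 + 0.001778 i$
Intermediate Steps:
$V{\left(E,v \right)} = 1099 + \frac{v \left(E + v\right)}{E + 935 v}$ ($V{\left(E,v \right)} = \frac{E + v}{E + 935 v} v + 1099 = \frac{v \left(E + v\right)}{E + 935 v} + 1099 = 1099 + \frac{v \left(E + v\right)}{E + 935 v}$)
$\frac{-3916994 + V{\left(-1541,-1127 \right)}}{\sqrt{-1329878 + \frac{1}{1318528}} + 1593697} = \frac{-3916994 + \frac{\left(-1127\right)^{2} + 1099 \left(-1541\right) + 1027565 \left(-1127\right) - -1736707}{-1541 + 935 \left(-1127\right)}}{\sqrt{-1329878 + \frac{1}{1318528}} + 1593697} = \frac{-3916994 + \frac{1270129 - 1693559 - 1158065755 + 1736707}{-1541 - 1053745}}{\sqrt{-1329878 + \frac{1}{1318528}} + 1593697} = \frac{-3916994 + \frac{1}{-1055286} \left(-1156752478\right)}{\sqrt{- \frac{1753481379583}{1318528}} + 1593697} = \frac{-3916994 - - \frac{25146793}{22941}}{\frac{i \sqrt{36125223382168966}}{164816} + 1593697} = \frac{-3916994 + \frac{25146793}{22941}}{1593697 + \frac{i \sqrt{36125223382168966}}{164816}} = - \frac{89834612561}{22941 \left(1593697 + \frac{i \sqrt{36125223382168966}}{164816}\right)}$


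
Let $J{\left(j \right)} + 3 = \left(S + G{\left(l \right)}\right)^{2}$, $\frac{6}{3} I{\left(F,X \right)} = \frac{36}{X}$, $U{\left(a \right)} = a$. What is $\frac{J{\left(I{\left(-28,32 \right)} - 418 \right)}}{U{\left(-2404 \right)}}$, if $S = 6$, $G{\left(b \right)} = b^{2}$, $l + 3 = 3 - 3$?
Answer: $- \frac{111}{1202} \approx -0.092346$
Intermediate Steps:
$l = -3$ ($l = -3 + \left(3 - 3\right) = -3 + 0 = -3$)
$I{\left(F,X \right)} = \frac{18}{X}$ ($I{\left(F,X \right)} = \frac{36 \frac{1}{X}}{2} = \frac{18}{X}$)
$J{\left(j \right)} = 222$ ($J{\left(j \right)} = -3 + \left(6 + \left(-3\right)^{2}\right)^{2} = -3 + \left(6 + 9\right)^{2} = -3 + 15^{2} = -3 + 225 = 222$)
$\frac{J{\left(I{\left(-28,32 \right)} - 418 \right)}}{U{\left(-2404 \right)}} = \frac{222}{-2404} = 222 \left(- \frac{1}{2404}\right) = - \frac{111}{1202}$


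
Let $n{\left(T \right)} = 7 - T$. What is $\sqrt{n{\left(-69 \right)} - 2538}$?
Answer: $i \sqrt{2462} \approx 49.619 i$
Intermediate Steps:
$\sqrt{n{\left(-69 \right)} - 2538} = \sqrt{\left(7 - -69\right) - 2538} = \sqrt{\left(7 + 69\right) - 2538} = \sqrt{76 - 2538} = \sqrt{-2462} = i \sqrt{2462}$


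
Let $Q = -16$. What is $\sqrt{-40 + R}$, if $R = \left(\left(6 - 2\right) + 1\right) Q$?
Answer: $2 i \sqrt{30} \approx 10.954 i$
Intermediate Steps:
$R = -80$ ($R = \left(\left(6 - 2\right) + 1\right) \left(-16\right) = \left(4 + 1\right) \left(-16\right) = 5 \left(-16\right) = -80$)
$\sqrt{-40 + R} = \sqrt{-40 - 80} = \sqrt{-120} = 2 i \sqrt{30}$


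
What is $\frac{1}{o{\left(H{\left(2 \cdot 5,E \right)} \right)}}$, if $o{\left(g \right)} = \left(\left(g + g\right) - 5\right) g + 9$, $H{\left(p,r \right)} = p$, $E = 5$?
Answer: $\frac{1}{159} \approx 0.0062893$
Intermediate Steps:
$o{\left(g \right)} = 9 + g \left(-5 + 2 g\right)$ ($o{\left(g \right)} = \left(2 g - 5\right) g + 9 = \left(-5 + 2 g\right) g + 9 = g \left(-5 + 2 g\right) + 9 = 9 + g \left(-5 + 2 g\right)$)
$\frac{1}{o{\left(H{\left(2 \cdot 5,E \right)} \right)}} = \frac{1}{9 - 5 \cdot 2 \cdot 5 + 2 \left(2 \cdot 5\right)^{2}} = \frac{1}{9 - 50 + 2 \cdot 10^{2}} = \frac{1}{9 - 50 + 2 \cdot 100} = \frac{1}{9 - 50 + 200} = \frac{1}{159}$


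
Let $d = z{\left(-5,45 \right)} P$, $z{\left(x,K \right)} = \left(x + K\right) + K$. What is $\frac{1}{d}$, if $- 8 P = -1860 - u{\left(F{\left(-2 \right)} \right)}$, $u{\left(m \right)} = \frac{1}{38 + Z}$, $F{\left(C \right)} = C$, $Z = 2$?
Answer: $\frac{64}{1264817} \approx 5.06 \cdot 10^{-5}$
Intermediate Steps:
$z{\left(x,K \right)} = x + 2 K$ ($z{\left(x,K \right)} = \left(K + x\right) + K = x + 2 K$)
$u{\left(m \right)} = \frac{1}{40}$ ($u{\left(m \right)} = \frac{1}{38 + 2} = \frac{1}{40}$)
$P = \frac{74401}{320}$ ($P = - \frac{-1860 - \frac{1}{40}}{8} = \left(- \frac{1}{8}\right) \left(- \frac{74401}{40}\right) = \frac{74401}{320} \approx 232.5$)
$d = \frac{1264817}{64}$ ($d = \left(-5 + 2 \cdot 45\right) \frac{74401}{320} = \left(-5 + 90\right) \frac{74401}{320} = 85 \cdot \frac{74401}{320} = \frac{1264817}{64} \approx 19763.0$)
$\frac{1}{d} = \frac{1}{\frac{1264817}{64}} = \frac{64}{1264817}$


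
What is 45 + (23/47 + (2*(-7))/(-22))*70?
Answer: 64005/517 ≈ 123.80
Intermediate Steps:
45 + (23/47 + (2*(-7))/(-22))*70 = 45 + (23*(1/47) - 14*(-1/22))*70 = 45 + (23/47 + 7/11)*70 = 45 + (582/517)*70 = 45 + 40740/517 = 64005/517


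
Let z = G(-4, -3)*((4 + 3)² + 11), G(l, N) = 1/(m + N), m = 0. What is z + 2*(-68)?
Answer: -156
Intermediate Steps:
G(l, N) = 1/N (G(l, N) = 1/(0 + N) = 1/N)
z = -20 (z = ((4 + 3)² + 11)/(-3) = -(7² + 11)/3 = -(49 + 11)/3 = -⅓*60 = -20)
z + 2*(-68) = -20 + 2*(-68) = -20 - 136 = -156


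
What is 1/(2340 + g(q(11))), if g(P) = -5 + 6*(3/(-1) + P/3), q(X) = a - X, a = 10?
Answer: 1/2315 ≈ 0.00043197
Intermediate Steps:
q(X) = 10 - X
g(P) = -23 + 2*P (g(P) = -5 + 6*(3*(-1) + P*(1/3)) = -5 + 6*(-3 + P/3) = -5 + (-18 + 2*P) = -23 + 2*P)
1/(2340 + g(q(11))) = 1/(2340 + (-23 + 2*(10 - 1*11))) = 1/(2340 + (-23 + 2*(10 - 11))) = 1/(2340 + (-23 + 2*(-1))) = 1/(2340 + (-23 - 2)) = 1/(2340 - 25) = 1/2315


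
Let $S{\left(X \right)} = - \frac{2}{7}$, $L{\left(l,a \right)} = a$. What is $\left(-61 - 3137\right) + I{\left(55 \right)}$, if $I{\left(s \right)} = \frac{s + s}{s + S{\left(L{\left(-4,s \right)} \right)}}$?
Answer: $- \frac{1224064}{383} \approx -3196.0$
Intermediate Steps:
$S{\left(X \right)} = - \frac{2}{7}$ ($S{\left(X \right)} = \left(-2\right) \frac{1}{7} = - \frac{2}{7}$)
$I{\left(s \right)} = \frac{2 s}{- \frac{2}{7} + s}$ ($I{\left(s \right)} = \frac{s + s}{s - \frac{2}{7}} = \frac{2 s}{- \frac{2}{7} + s}$)
$\left(-61 - 3137\right) + I{\left(55 \right)} = \left(-61 - 3137\right) + 14 \cdot 55 \frac{1}{-2 + 7 \cdot 55} = -3198 + 14 \cdot 55 \frac{1}{-2 + 385} = -3198 + 14 \cdot 55 \cdot \frac{1}{383} = -3198 + \frac{770}{383} = - \frac{1224064}{383}$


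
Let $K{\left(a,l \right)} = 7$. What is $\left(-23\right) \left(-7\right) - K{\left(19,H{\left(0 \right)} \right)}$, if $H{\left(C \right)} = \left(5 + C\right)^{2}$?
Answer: $154$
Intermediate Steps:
$\left(-23\right) \left(-7\right) - K{\left(19,H{\left(0 \right)} \right)} = \left(-23\right) \left(-7\right) - 7 = 161 - 7 = 154$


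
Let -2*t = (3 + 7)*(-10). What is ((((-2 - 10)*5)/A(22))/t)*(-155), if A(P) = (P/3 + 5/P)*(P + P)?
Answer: 279/499 ≈ 0.55912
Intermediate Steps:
A(P) = 2*P*(5/P + P/3) (A(P) = (P*(1/3) + 5/P)*(2*P) = (P/3 + 5/P)*(2*P) = (5/P + P/3)*(2*P) = 2*P*(5/P + P/3))
t = 50 (t = -(3 + 7)*(-10)/2 = -5*(-10) = -1/2*(-100) = 50)
((((-2 - 10)*5)/A(22))/t)*(-155) = ((((-2 - 10)*5)/(10 + (2/3)*22**2))/50)*(-155) = (((-12*5)/(10 + (2/3)*484))*(1/50))*(-155) = (-60/(10 + 968/3)*(1/50))*(-155) = (-60/998/3*(1/50))*(-155) = (-60*3/998*(1/50))*(-155) = -90/499*1/50*(-155) = -9/2495*(-155) = 279/499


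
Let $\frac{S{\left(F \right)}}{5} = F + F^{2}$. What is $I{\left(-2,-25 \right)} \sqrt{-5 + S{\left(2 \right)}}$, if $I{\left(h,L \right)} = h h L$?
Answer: $-500$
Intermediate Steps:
$I{\left(h,L \right)} = L h^{2}$ ($I{\left(h,L \right)} = h^{2} L = L h^{2}$)
$S{\left(F \right)} = 5 F + 5 F^{2}$ ($S{\left(F \right)} = 5 \left(F + F^{2}\right) = 5 F + 5 F^{2}$)
$I{\left(-2,-25 \right)} \sqrt{-5 + S{\left(2 \right)}} = - 25 \left(-2\right)^{2} \sqrt{-5 + 5 \cdot 2 \left(1 + 2\right)} = \left(-25\right) 4 \sqrt{-5 + 5 \cdot 2 \cdot 3} = - 100 \sqrt{-5 + 30} = - 100 \sqrt{25} = \left(-100\right) 5 = -500$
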